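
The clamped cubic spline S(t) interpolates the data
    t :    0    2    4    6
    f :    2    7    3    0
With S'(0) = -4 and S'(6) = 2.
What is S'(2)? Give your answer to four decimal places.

2.3000

Write σ_i for S''(x_i). With h_i = 2, 2, 2 and divided differences Δ_i = 5/2, -2, -3/2, the continuity of S' gives the tridiagonal system
  2·σ_0 + 8·σ_1 + 2·σ_2 = 6(Δ_1 - Δ_0) = -27
  2·σ_1 + 8·σ_2 + 2·σ_3 = 6(Δ_2 - Δ_1) = 3
Clamped end conditions give two more equations: 2h_0·σ_0 + h_0·σ_1 = 6(Δ_0 - S'(0)) = 39 and h_2·σ_2 + 2h_2·σ_3 = 6(S'(6) - Δ_2) = 21.
Forward elimination and back-substitution give σ_0 = 66/5, σ_1 = -69/10, σ_2 = 9/10, σ_3 = 24/5.
On [2, 4], S'(t) = b_1 + 2c_1·(t - 2) + 3d_1·(t - 2)² with b_1 = Δ_1 - h_1(2σ_1 + σ_2)/6 = 23/10, c_1 = σ_1/2 = -69/20, d_1 = (σ_2 - σ_1)/(6h_1) = 13/20. So S'(2) = 23/10.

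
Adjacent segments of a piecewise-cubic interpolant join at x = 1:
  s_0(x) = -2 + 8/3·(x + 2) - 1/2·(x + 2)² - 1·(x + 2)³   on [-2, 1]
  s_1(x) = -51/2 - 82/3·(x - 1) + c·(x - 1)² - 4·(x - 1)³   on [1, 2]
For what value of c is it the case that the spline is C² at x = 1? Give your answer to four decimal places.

-9.5000

s_0''(x) = -1 - 6·(x + 2), so s_0''(1) = -19. On the right, s_1''(1) = 2c, so c = -19/2.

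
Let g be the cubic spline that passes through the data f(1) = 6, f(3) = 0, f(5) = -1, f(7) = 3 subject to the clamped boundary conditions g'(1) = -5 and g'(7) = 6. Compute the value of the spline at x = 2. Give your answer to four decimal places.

Let m_i = g''(x_i). Step sizes h_i = 2, 2, 2; slopes of the chords Δ_i = (y_(i+1) - y_i)/h_i = -3, -1/2, 2.
  2·m_0 + 8·m_1 + 2·m_2 = 6(Δ_1 - Δ_0) = 15
  2·m_1 + 8·m_2 + 2·m_3 = 6(Δ_2 - Δ_1) = 15
Clamped end conditions give two more equations: 2h_0·m_0 + h_0·m_1 = 6(Δ_0 - g'(1)) = 12 and h_2·m_2 + 2h_2·m_3 = 6(g'(7) - Δ_2) = 24.
Solving: m_0 = 71/30, m_1 = 19/15, m_2 = 1/15, m_3 = 179/30.
On [1, 3], g(x) = 6 - 5·(x - 1) + 71/60·(x - 1)² - 11/120·(x - 1)³.
With (x - 1) = 1: g(2) = 251/120.

2.0917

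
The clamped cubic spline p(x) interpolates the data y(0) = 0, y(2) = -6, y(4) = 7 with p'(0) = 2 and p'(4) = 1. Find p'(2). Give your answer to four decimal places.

1.8750

With m_i denoting the second derivative at x_i, h_i = 2, 2, and Δ_i = (y_(i+1) − y_i)/h_i = -3, 13/2:
  2·m_0 + 8·m_1 + 2·m_2 = 6(Δ_1 - Δ_0) = 57
Clamped end conditions give two more equations: 2h_0·m_0 + h_0·m_1 = 6(Δ_0 - p'(0)) = -30 and h_1·m_1 + 2h_1·m_2 = 6(p'(4) - Δ_1) = -33.
Forward elimination and back-substitution give m_0 = -119/8, m_1 = 59/4, m_2 = -125/8.
On [2, 4], p'(x) = b_1 + 2c_1·(x - 2) + 3d_1·(x - 2)² with b_1 = Δ_1 - h_1(2m_1 + m_2)/6 = 15/8, c_1 = m_1/2 = 59/8, d_1 = (m_2 - m_1)/(6h_1) = -81/32. So p'(2) = 15/8.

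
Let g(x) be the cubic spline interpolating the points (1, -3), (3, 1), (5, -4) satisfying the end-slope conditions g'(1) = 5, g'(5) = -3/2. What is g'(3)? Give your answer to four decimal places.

Put m_i = g'' at the i-th knot. Here h = (2, 2) and Δ = (2, -5/2), so the interior equations h_(i-1)·m_(i-1) + 2(h_(i-1)+h_i)·m_i + h_i·m_(i+1) = 6(Δ_i − Δ_(i-1)) read
  2·m_0 + 8·m_1 + 2·m_2 = 6(Δ_1 - Δ_0) = -27
Clamped end conditions give two more equations: 2h_0·m_0 + h_0·m_1 = 6(Δ_0 - g'(1)) = -18 and h_1·m_1 + 2h_1·m_2 = 6(g'(5) - Δ_1) = 6.
Forward elimination and back-substitution give m_0 = -11/4, m_1 = -7/2, m_2 = 13/4.
On [3, 5], g'(x) = b_1 + 2c_1·(x - 3) + 3d_1·(x - 3)² with b_1 = Δ_1 - h_1(2m_1 + m_2)/6 = -5/4, c_1 = m_1/2 = -7/4, d_1 = (m_2 - m_1)/(6h_1) = 9/16. So g'(3) = -5/4.

-1.2500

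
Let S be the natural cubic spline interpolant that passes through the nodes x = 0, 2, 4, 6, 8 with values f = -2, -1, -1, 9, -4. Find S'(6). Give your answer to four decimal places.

0.3929

Write m_i for S''(x_i). With h_i = 2, 2, 2, 2 and divided differences Δ_i = 1/2, 0, 5, -13/2, the continuity of S' gives the tridiagonal system
  2·m_0 + 8·m_1 + 2·m_2 = 6(Δ_1 - Δ_0) = -3
  2·m_1 + 8·m_2 + 2·m_3 = 6(Δ_2 - Δ_1) = 30
  2·m_2 + 8·m_3 + 2·m_4 = 6(Δ_3 - Δ_2) = -69
Natural end conditions: m_0 = m_4 = 0.
Forward elimination and back-substitution give m_0 = 0, m_1 = -117/56, m_2 = 48/7, m_3 = -579/56, m_4 = 0.
On [6, 8], S'(x) = b_3 + 2c_3·(x - 6) + 3d_3·(x - 6)² with b_3 = Δ_3 - h_3(2m_3 + m_4)/6 = 11/28, c_3 = m_3/2 = -579/112, d_3 = (m_4 - m_3)/(6h_3) = 193/224. So S'(6) = 11/28.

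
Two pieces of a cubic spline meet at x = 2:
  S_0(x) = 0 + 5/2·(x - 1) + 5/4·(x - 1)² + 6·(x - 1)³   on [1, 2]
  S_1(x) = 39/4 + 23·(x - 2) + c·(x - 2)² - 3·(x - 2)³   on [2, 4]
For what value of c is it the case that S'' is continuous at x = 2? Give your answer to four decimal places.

S_0''(x) = 5/2 + 36·(x - 1), so S_0''(2) = 77/2. On the right, S_1''(2) = 2c, so c = 77/4.

19.2500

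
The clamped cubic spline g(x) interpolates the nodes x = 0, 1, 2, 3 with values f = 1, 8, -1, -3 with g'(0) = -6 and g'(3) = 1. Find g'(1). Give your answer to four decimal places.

2.2667

Put σ_i = g'' at the i-th knot. Here h = (1, 1, 1) and Δ = (7, -9, -2), so the interior equations h_(i-1)·σ_(i-1) + 2(h_(i-1)+h_i)·σ_i + h_i·σ_(i+1) = 6(Δ_i − Δ_(i-1)) read
  1·σ_0 + 4·σ_1 + 1·σ_2 = 6(Δ_1 - Δ_0) = -96
  1·σ_1 + 4·σ_2 + 1·σ_3 = 6(Δ_2 - Δ_1) = 42
Clamped end conditions give two more equations: 2h_0·σ_0 + h_0·σ_1 = 6(Δ_0 - g'(0)) = 78 and h_2·σ_2 + 2h_2·σ_3 = 6(g'(3) - Δ_2) = 18.
Solving the tridiagonal system: σ_0 = 922/15, σ_1 = -674/15, σ_2 = 334/15, σ_3 = -32/15.
On [1, 2], g'(x) = b_1 + 2c_1·(x - 1) + 3d_1·(x - 1)² with b_1 = Δ_1 - h_1(2σ_1 + σ_2)/6 = 34/15, c_1 = σ_1/2 = -337/15, d_1 = (σ_2 - σ_1)/(6h_1) = 56/5. So g'(1) = 34/15.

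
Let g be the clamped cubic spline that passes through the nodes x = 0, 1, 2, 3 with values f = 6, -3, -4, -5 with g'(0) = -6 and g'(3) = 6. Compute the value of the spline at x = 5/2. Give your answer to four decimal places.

With m_i denoting the second derivative at x_i, h_i = 1, 1, 1, and Δ_i = (y_(i+1) − y_i)/h_i = -9, -1, -1:
  1·m_0 + 4·m_1 + 1·m_2 = 6(Δ_1 - Δ_0) = 48
  1·m_1 + 4·m_2 + 1·m_3 = 6(Δ_2 - Δ_1) = 0
Clamped end conditions give two more equations: 2h_0·m_0 + h_0·m_1 = 6(Δ_0 - g'(0)) = -18 and h_2·m_2 + 2h_2·m_3 = 6(g'(3) - Δ_2) = 42.
Forward elimination and back-substitution give m_0 = -94/5, m_1 = 98/5, m_2 = -58/5, m_3 = 134/5.
On [2, 3], g(x) = -4 - 8/5·(x - 2) - 29/5·(x - 2)² + 32/5·(x - 2)³.
With (x - 2) = 1/2: g(5/2) = -109/20.

-5.4500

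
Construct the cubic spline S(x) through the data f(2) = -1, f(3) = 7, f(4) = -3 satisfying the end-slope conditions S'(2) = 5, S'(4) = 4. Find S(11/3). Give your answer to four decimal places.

-1.2778

Let M_i = S''(x_i). Step sizes h_i = 1, 1; slopes of the chords Δ_i = (y_(i+1) - y_i)/h_i = 8, -10.
  1·M_0 + 4·M_1 + 1·M_2 = 6(Δ_1 - Δ_0) = -108
Clamped end conditions give two more equations: 2h_0·M_0 + h_0·M_1 = 6(Δ_0 - S'(2)) = 18 and h_1·M_1 + 2h_1·M_2 = 6(S'(4) - Δ_1) = 84.
Solving the tridiagonal system: M_0 = 71/2, M_1 = -53, M_2 = 137/2.
On [3, 4], S(x) = 7 - 15/4·(x - 3) - 53/2·(x - 3)² + 81/4·(x - 3)³.
With (x - 3) = 2/3: S(11/3) = -23/18.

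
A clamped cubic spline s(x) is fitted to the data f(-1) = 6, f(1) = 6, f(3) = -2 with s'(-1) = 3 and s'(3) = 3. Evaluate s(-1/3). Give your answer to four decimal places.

7.5556

Put M_i = s'' at the i-th knot. Here h = (2, 2) and Δ = (0, -4), so the interior equations h_(i-1)·M_(i-1) + 2(h_(i-1)+h_i)·M_i + h_i·M_(i+1) = 6(Δ_i − Δ_(i-1)) read
  2·M_0 + 8·M_1 + 2·M_2 = 6(Δ_1 - Δ_0) = -24
Clamped end conditions give two more equations: 2h_0·M_0 + h_0·M_1 = 6(Δ_0 - s'(-1)) = -18 and h_1·M_1 + 2h_1·M_2 = 6(s'(3) - Δ_1) = 42.
Solving: M_0 = -3/2, M_1 = -6, M_2 = 27/2.
On [-1, 1], s(x) = 6 + 3·(x + 1) - 3/4·(x + 1)² - 3/8·(x + 1)³.
With (x + 1) = 2/3: s(-1/3) = 68/9.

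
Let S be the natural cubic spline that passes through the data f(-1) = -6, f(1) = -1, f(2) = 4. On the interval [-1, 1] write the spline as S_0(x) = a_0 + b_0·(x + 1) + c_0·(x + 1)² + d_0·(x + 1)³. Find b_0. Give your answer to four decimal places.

Let M_i = S''(x_i). Step sizes h_i = 2, 1; slopes of the chords Δ_i = (y_(i+1) - y_i)/h_i = 5/2, 5.
  2·M_0 + 6·M_1 + 1·M_2 = 6(Δ_1 - Δ_0) = 15
Natural end conditions: M_0 = M_2 = 0.
Forward elimination and back-substitution give M_0 = 0, M_1 = 5/2, M_2 = 0.
On [-1, 1], with S_0(x) = a_0 + b_0·(x + 1) + c_0·(x + 1)² + d_0·(x + 1)³: c_0 = M_0/2 = 0, d_0 = (M_1 - M_0)/(6h_0) = 5/24, b_0 = Δ_0 - h_0(2M_0 + M_1)/6 = 5/3.

1.6667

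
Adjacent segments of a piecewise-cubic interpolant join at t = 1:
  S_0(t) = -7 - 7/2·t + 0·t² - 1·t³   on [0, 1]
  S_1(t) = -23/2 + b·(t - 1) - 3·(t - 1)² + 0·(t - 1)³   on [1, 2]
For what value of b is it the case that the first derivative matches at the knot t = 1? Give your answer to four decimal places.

-6.5000

S_0'(t) = -7/2 + 0·t - 3·t², so S_0'(1) = -13/2. On the right, S_1'(1) = b, so b = -13/2.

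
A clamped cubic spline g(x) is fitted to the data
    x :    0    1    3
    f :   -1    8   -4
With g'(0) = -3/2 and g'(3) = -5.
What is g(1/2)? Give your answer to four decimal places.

2.3958

Write M_i for g''(x_i). With h_i = 1, 2 and divided differences Δ_i = 9, -6, the continuity of g' gives the tridiagonal system
  1·M_0 + 6·M_1 + 2·M_2 = 6(Δ_1 - Δ_0) = -90
Clamped end conditions give two more equations: 2h_0·M_0 + h_0·M_1 = 6(Δ_0 - g'(0)) = 63 and h_1·M_1 + 2h_1·M_2 = 6(g'(3) - Δ_1) = 6.
Solving: M_0 = 136/3, M_1 = -83/3, M_2 = 46/3.
On [0, 1], g(x) = -1 - 3/2·x + 68/3·x² - 73/6·x³.
With x = 1/2: g(1/2) = 115/48.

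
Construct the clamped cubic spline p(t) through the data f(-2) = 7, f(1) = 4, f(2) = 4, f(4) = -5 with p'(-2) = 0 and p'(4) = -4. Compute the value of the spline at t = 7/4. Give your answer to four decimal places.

Write σ_i for p''(x_i). With h_i = 3, 1, 2 and divided differences Δ_i = -1, 0, -9/2, the continuity of p' gives the tridiagonal system
  3·σ_0 + 8·σ_1 + 1·σ_2 = 6(Δ_1 - Δ_0) = 6
  1·σ_1 + 6·σ_2 + 2·σ_3 = 6(Δ_2 - Δ_1) = -27
Clamped end conditions give two more equations: 2h_0·σ_0 + h_0·σ_1 = 6(Δ_0 - p'(-2)) = -6 and h_2·σ_2 + 2h_2·σ_3 = 6(p'(4) - Δ_2) = 3.
Hence σ_0 = -13/6, σ_1 = 7/3, σ_2 = -37/6, σ_3 = 23/6.
On [1, 2], p(t) = 4 + 1/4·(t - 1) + 7/6·(t - 1)² - 17/12·(t - 1)³.
With (t - 1) = 3/4: p(7/4) = 1087/256.

4.2461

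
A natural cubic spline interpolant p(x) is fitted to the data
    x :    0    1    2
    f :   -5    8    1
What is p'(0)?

Let M_i = p''(x_i). Step sizes h_i = 1, 1; slopes of the chords Δ_i = (y_(i+1) - y_i)/h_i = 13, -7.
  1·M_0 + 4·M_1 + 1·M_2 = 6(Δ_1 - Δ_0) = -120
Natural end conditions: M_0 = M_2 = 0.
Hence M_0 = 0, M_1 = -30, M_2 = 0.
On [0, 1], p'(x) = b_0 + 2c_0·x + 3d_0·x² with b_0 = Δ_0 - h_0(2M_0 + M_1)/6 = 18, c_0 = M_0/2 = 0, d_0 = (M_1 - M_0)/(6h_0) = -5. So p'(0) = 18.

18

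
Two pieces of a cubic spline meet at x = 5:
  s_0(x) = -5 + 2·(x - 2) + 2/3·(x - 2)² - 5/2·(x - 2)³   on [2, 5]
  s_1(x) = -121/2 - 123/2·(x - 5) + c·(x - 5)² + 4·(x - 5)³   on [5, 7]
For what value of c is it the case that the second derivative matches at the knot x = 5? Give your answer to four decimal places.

s_0''(x) = 4/3 - 15·(x - 2), so s_0''(5) = -131/3. On the right, s_1''(5) = 2c, so c = -131/6.

-21.8333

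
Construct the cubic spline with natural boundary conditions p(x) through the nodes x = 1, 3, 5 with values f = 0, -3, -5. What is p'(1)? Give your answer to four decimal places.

-1.6250

Put σ_i = p'' at the i-th knot. Here h = (2, 2) and Δ = (-3/2, -1), so the interior equations h_(i-1)·σ_(i-1) + 2(h_(i-1)+h_i)·σ_i + h_i·σ_(i+1) = 6(Δ_i − Δ_(i-1)) read
  2·σ_0 + 8·σ_1 + 2·σ_2 = 6(Δ_1 - Δ_0) = 3
Natural end conditions: σ_0 = σ_2 = 0.
Forward elimination and back-substitution give σ_0 = 0, σ_1 = 3/8, σ_2 = 0.
On [1, 3], p'(x) = b_0 + 2c_0·(x - 1) + 3d_0·(x - 1)² with b_0 = Δ_0 - h_0(2σ_0 + σ_1)/6 = -13/8, c_0 = σ_0/2 = 0, d_0 = (σ_1 - σ_0)/(6h_0) = 1/32. So p'(1) = -13/8.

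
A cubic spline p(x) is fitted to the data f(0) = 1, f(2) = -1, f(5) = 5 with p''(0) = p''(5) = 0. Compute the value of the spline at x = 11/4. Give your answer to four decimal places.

Put m_i = p'' at the i-th knot. Here h = (2, 3) and Δ = (-1, 2), so the interior equations h_(i-1)·m_(i-1) + 2(h_(i-1)+h_i)·m_i + h_i·m_(i+1) = 6(Δ_i − Δ_(i-1)) read
  2·m_0 + 10·m_1 + 3·m_2 = 6(Δ_1 - Δ_0) = 18
Natural end conditions: m_0 = m_2 = 0.
Hence m_0 = 0, m_1 = 9/5, m_2 = 0.
On [2, 5], p(x) = -1 + 1/5·(x - 2) + 9/10·(x - 2)² - 1/10·(x - 2)³.
With (x - 2) = 3/4: p(11/4) = -247/640.

-0.3859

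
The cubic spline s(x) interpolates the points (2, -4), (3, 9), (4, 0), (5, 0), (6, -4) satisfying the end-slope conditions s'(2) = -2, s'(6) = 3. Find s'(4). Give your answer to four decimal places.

Write M_i for s''(x_i). With h_i = 1, 1, 1, 1 and divided differences Δ_i = 13, -9, 0, -4, the continuity of s' gives the tridiagonal system
  1·M_0 + 4·M_1 + 1·M_2 = 6(Δ_1 - Δ_0) = -132
  1·M_1 + 4·M_2 + 1·M_3 = 6(Δ_2 - Δ_1) = 54
  1·M_2 + 4·M_3 + 1·M_4 = 6(Δ_3 - Δ_2) = -24
Clamped end conditions give two more equations: 2h_0·M_0 + h_0·M_1 = 6(Δ_0 - s'(2)) = 90 and h_3·M_3 + 2h_3·M_4 = 6(s'(6) - Δ_3) = 42.
Hence M_0 = 2105/28, M_1 = -845/14, M_2 = 137/4, M_3 = -317/14, M_4 = 905/28.
On [4, 5], s'(x) = b_2 + 2c_2·(x - 4) + 3d_2·(x - 4)² with b_2 = Δ_2 - h_2(2M_2 + M_3)/6 = -107/14, c_2 = M_2/2 = 137/8, d_2 = (M_3 - M_2)/(6h_2) = -531/56. So s'(4) = -107/14.

-7.6429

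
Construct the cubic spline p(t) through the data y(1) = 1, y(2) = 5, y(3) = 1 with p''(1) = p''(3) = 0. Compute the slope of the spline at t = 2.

Let m_i = p''(x_i). Step sizes h_i = 1, 1; slopes of the chords Δ_i = (y_(i+1) - y_i)/h_i = 4, -4.
  1·m_0 + 4·m_1 + 1·m_2 = 6(Δ_1 - Δ_0) = -48
Natural end conditions: m_0 = m_2 = 0.
Forward elimination and back-substitution give m_0 = 0, m_1 = -12, m_2 = 0.
On [2, 3], p'(t) = b_1 + 2c_1·(t - 2) + 3d_1·(t - 2)² with b_1 = Δ_1 - h_1(2m_1 + m_2)/6 = 0, c_1 = m_1/2 = -6, d_1 = (m_2 - m_1)/(6h_1) = 2. So p'(2) = 0.

0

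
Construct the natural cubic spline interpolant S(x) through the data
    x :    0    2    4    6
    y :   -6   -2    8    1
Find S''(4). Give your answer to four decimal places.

-7.4000

Put m_i = S'' at the i-th knot. Here h = (2, 2, 2) and Δ = (2, 5, -7/2), so the interior equations h_(i-1)·m_(i-1) + 2(h_(i-1)+h_i)·m_i + h_i·m_(i+1) = 6(Δ_i − Δ_(i-1)) read
  2·m_0 + 8·m_1 + 2·m_2 = 6(Δ_1 - Δ_0) = 18
  2·m_1 + 8·m_2 + 2·m_3 = 6(Δ_2 - Δ_1) = -51
Natural end conditions: m_0 = m_3 = 0.
Solving: m_0 = 0, m_1 = 41/10, m_2 = -37/5, m_3 = 0.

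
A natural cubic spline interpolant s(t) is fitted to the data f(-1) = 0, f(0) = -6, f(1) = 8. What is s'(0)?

4

Let σ_i = s''(x_i). Step sizes h_i = 1, 1; slopes of the chords Δ_i = (y_(i+1) - y_i)/h_i = -6, 14.
  1·σ_0 + 4·σ_1 + 1·σ_2 = 6(Δ_1 - Δ_0) = 120
Natural end conditions: σ_0 = σ_2 = 0.
Hence σ_0 = 0, σ_1 = 30, σ_2 = 0.
On [0, 1], s'(t) = b_1 + 2c_1·t + 3d_1·t² with b_1 = Δ_1 - h_1(2σ_1 + σ_2)/6 = 4, c_1 = σ_1/2 = 15, d_1 = (σ_2 - σ_1)/(6h_1) = -5. So s'(0) = 4.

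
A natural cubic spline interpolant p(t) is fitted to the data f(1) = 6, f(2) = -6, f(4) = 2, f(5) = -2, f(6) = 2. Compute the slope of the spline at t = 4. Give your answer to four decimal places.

With σ_i denoting the second derivative at x_i, h_i = 1, 2, 1, 1, and Δ_i = (y_(i+1) − y_i)/h_i = -12, 4, -4, 4:
  1·σ_0 + 6·σ_1 + 2·σ_2 = 6(Δ_1 - Δ_0) = 96
  2·σ_1 + 6·σ_2 + 1·σ_3 = 6(Δ_2 - Δ_1) = -48
  1·σ_2 + 4·σ_3 + 1·σ_4 = 6(Δ_3 - Δ_2) = 48
Natural end conditions: σ_0 = σ_4 = 0.
Forward elimination and back-substitution give σ_0 = 0, σ_1 = 1344/61, σ_2 = -1104/61, σ_3 = 1008/61, σ_4 = 0.
On [4, 5], p'(t) = b_2 + 2c_2·(t - 4) + 3d_2·(t - 4)² with b_2 = Δ_2 - h_2(2σ_2 + σ_3)/6 = -44/61, c_2 = σ_2/2 = -552/61, d_2 = (σ_3 - σ_2)/(6h_2) = 352/61. So p'(4) = -44/61.

-0.7213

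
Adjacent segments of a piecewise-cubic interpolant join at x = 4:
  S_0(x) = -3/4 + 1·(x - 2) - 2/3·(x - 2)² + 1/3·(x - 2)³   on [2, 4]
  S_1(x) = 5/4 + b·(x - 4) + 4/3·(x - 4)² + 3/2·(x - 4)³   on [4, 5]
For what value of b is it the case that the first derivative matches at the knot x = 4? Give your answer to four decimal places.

2.3333

S_0'(x) = 1 - 4/3·(x - 2) + 1·(x - 2)², so S_0'(4) = 7/3. On the right, S_1'(4) = b, so b = 7/3.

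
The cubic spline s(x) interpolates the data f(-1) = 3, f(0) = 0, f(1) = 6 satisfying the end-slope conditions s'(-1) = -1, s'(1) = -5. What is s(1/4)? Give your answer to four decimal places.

With m_i denoting the second derivative at x_i, h_i = 1, 1, and Δ_i = (y_(i+1) − y_i)/h_i = -3, 6:
  1·m_0 + 4·m_1 + 1·m_2 = 6(Δ_1 - Δ_0) = 54
Clamped end conditions give two more equations: 2h_0·m_0 + h_0·m_1 = 6(Δ_0 - s'(-1)) = -12 and h_1·m_1 + 2h_1·m_2 = 6(s'(1) - Δ_1) = -66.
Solving the tridiagonal system: m_0 = -43/2, m_1 = 31, m_2 = -97/2.
On [0, 1], s(x) = 0 + 15/4·x + 31/2·x² - 53/4·x³.
With x = 1/4: s(1/4) = 435/256.

1.6992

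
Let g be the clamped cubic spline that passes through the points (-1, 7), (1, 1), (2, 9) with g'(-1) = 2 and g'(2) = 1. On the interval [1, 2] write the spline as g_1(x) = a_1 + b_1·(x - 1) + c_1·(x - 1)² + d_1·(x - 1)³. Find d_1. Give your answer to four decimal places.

With M_i denoting the second derivative at x_i, h_i = 2, 1, and Δ_i = (y_(i+1) − y_i)/h_i = -3, 8:
  2·M_0 + 6·M_1 + 1·M_2 = 6(Δ_1 - Δ_0) = 66
Clamped end conditions give two more equations: 2h_0·M_0 + h_0·M_1 = 6(Δ_0 - g'(-1)) = -30 and h_1·M_1 + 2h_1·M_2 = 6(g'(2) - Δ_1) = -42.
Forward elimination and back-substitution give M_0 = -113/6, M_1 = 68/3, M_2 = -97/3.
On [1, 2], with g_1(x) = a_1 + b_1·(x - 1) + c_1·(x - 1)² + d_1·(x - 1)³: c_1 = M_1/2 = 34/3, d_1 = (M_2 - M_1)/(6h_1) = -55/6, b_1 = Δ_1 - h_1(2M_1 + M_2)/6 = 35/6.

-9.1667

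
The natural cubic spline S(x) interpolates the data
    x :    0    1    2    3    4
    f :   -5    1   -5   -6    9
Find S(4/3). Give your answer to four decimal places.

With M_i denoting the second derivative at x_i, h_i = 1, 1, 1, 1, and Δ_i = (y_(i+1) − y_i)/h_i = 6, -6, -1, 15:
  1·M_0 + 4·M_1 + 1·M_2 = 6(Δ_1 - Δ_0) = -72
  1·M_1 + 4·M_2 + 1·M_3 = 6(Δ_2 - Δ_1) = 30
  1·M_2 + 4·M_3 + 1·M_4 = 6(Δ_3 - Δ_2) = 96
Natural end conditions: M_0 = M_4 = 0.
Solving the tridiagonal system: M_0 = 0, M_1 = -138/7, M_2 = 48/7, M_3 = 156/7, M_4 = 0.
On [1, 2], S(x) = 1 - 4/7·(x - 1) - 69/7·(x - 1)² + 31/7·(x - 1)³.
With (x - 1) = 1/3: S(4/3) = -23/189.

-0.1217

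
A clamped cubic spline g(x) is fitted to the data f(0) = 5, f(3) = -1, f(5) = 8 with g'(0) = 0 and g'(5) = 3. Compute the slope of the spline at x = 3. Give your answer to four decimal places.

1.9500

Write M_i for g''(x_i). With h_i = 3, 2 and divided differences Δ_i = -2, 9/2, the continuity of g' gives the tridiagonal system
  3·M_0 + 10·M_1 + 2·M_2 = 6(Δ_1 - Δ_0) = 39
Clamped end conditions give two more equations: 2h_0·M_0 + h_0·M_1 = 6(Δ_0 - g'(0)) = -12 and h_1·M_1 + 2h_1·M_2 = 6(g'(5) - Δ_1) = -9.
Solving: M_0 = -53/10, M_1 = 33/5, M_2 = -111/20.
On [3, 5], g'(x) = b_1 + 2c_1·(x - 3) + 3d_1·(x - 3)² with b_1 = Δ_1 - h_1(2M_1 + M_2)/6 = 39/20, c_1 = M_1/2 = 33/10, d_1 = (M_2 - M_1)/(6h_1) = -81/80. So g'(3) = 39/20.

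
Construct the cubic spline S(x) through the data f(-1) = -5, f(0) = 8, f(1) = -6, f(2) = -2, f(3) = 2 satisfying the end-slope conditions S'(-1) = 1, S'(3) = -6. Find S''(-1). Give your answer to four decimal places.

With σ_i denoting the second derivative at x_i, h_i = 1, 1, 1, 1, and Δ_i = (y_(i+1) − y_i)/h_i = 13, -14, 4, 4:
  1·σ_0 + 4·σ_1 + 1·σ_2 = 6(Δ_1 - Δ_0) = -162
  1·σ_1 + 4·σ_2 + 1·σ_3 = 6(Δ_2 - Δ_1) = 108
  1·σ_2 + 4·σ_3 + 1·σ_4 = 6(Δ_3 - Δ_2) = 0
Clamped end conditions give two more equations: 2h_0·σ_0 + h_0·σ_1 = 6(Δ_0 - S'(-1)) = 72 and h_3·σ_3 + 2h_3·σ_4 = 6(S'(3) - Δ_3) = -60.
Forward elimination and back-substitution give σ_0 = 991/14, σ_1 = -487/7, σ_2 = 91/2, σ_3 = -31/7, σ_4 = -389/14.

70.7857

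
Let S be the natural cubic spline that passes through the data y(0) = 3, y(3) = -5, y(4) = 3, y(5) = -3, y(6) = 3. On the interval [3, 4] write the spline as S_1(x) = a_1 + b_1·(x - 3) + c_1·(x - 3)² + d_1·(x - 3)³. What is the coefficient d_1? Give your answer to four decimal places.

With m_i denoting the second derivative at x_i, h_i = 3, 1, 1, 1, and Δ_i = (y_(i+1) − y_i)/h_i = -8/3, 8, -6, 6:
  3·m_0 + 8·m_1 + 1·m_2 = 6(Δ_1 - Δ_0) = 64
  1·m_1 + 4·m_2 + 1·m_3 = 6(Δ_2 - Δ_1) = -84
  1·m_2 + 4·m_3 + 1·m_4 = 6(Δ_3 - Δ_2) = 72
Natural end conditions: m_0 = m_4 = 0.
Forward elimination and back-substitution give m_0 = 0, m_1 = 342/29, m_2 = -880/29, m_3 = 742/29, m_4 = 0.
On [3, 4], with S_1(x) = a_1 + b_1·(x - 3) + c_1·(x - 3)² + d_1·(x - 3)³: c_1 = m_1/2 = 171/29, d_1 = (m_2 - m_1)/(6h_1) = -611/87, b_1 = Δ_1 - h_1(2m_1 + m_2)/6 = 794/87.

-7.0230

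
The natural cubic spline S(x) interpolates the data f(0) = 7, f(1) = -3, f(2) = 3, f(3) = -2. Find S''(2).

Write σ_i for S''(x_i). With h_i = 1, 1, 1 and divided differences Δ_i = -10, 6, -5, the continuity of S' gives the tridiagonal system
  1·σ_0 + 4·σ_1 + 1·σ_2 = 6(Δ_1 - Δ_0) = 96
  1·σ_1 + 4·σ_2 + 1·σ_3 = 6(Δ_2 - Δ_1) = -66
Natural end conditions: σ_0 = σ_3 = 0.
Solving the tridiagonal system: σ_0 = 0, σ_1 = 30, σ_2 = -24, σ_3 = 0.

-24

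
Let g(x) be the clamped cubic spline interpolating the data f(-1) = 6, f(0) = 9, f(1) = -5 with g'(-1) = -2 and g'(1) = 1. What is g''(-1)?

42

Put σ_i = g'' at the i-th knot. Here h = (1, 1) and Δ = (3, -14), so the interior equations h_(i-1)·σ_(i-1) + 2(h_(i-1)+h_i)·σ_i + h_i·σ_(i+1) = 6(Δ_i − Δ_(i-1)) read
  1·σ_0 + 4·σ_1 + 1·σ_2 = 6(Δ_1 - Δ_0) = -102
Clamped end conditions give two more equations: 2h_0·σ_0 + h_0·σ_1 = 6(Δ_0 - g'(-1)) = 30 and h_1·σ_1 + 2h_1·σ_2 = 6(g'(1) - Δ_1) = 90.
Solving: σ_0 = 42, σ_1 = -54, σ_2 = 72.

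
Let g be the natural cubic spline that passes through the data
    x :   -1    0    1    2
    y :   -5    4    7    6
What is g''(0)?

-8

With M_i denoting the second derivative at x_i, h_i = 1, 1, 1, and Δ_i = (y_(i+1) − y_i)/h_i = 9, 3, -1:
  1·M_0 + 4·M_1 + 1·M_2 = 6(Δ_1 - Δ_0) = -36
  1·M_1 + 4·M_2 + 1·M_3 = 6(Δ_2 - Δ_1) = -24
Natural end conditions: M_0 = M_3 = 0.
Solving the tridiagonal system: M_0 = 0, M_1 = -8, M_2 = -4, M_3 = 0.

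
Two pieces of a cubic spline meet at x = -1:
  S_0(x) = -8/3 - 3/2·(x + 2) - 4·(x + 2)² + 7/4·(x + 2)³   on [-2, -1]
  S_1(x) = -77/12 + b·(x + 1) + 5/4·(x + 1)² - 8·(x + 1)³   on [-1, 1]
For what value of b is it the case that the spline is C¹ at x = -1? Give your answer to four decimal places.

S_0'(x) = -3/2 - 8·(x + 2) + 21/4·(x + 2)², so S_0'(-1) = -17/4. On the right, S_1'(-1) = b, so b = -17/4.

-4.2500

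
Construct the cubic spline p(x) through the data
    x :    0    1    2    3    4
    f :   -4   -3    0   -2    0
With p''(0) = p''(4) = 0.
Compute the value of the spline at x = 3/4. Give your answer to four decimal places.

Put M_i = p'' at the i-th knot. Here h = (1, 1, 1, 1) and Δ = (1, 3, -2, 2), so the interior equations h_(i-1)·M_(i-1) + 2(h_(i-1)+h_i)·M_i + h_i·M_(i+1) = 6(Δ_i − Δ_(i-1)) read
  1·M_0 + 4·M_1 + 1·M_2 = 6(Δ_1 - Δ_0) = 12
  1·M_1 + 4·M_2 + 1·M_3 = 6(Δ_2 - Δ_1) = -30
  1·M_2 + 4·M_3 + 1·M_4 = 6(Δ_3 - Δ_2) = 24
Natural end conditions: M_0 = M_4 = 0.
Solving: M_0 = 0, M_1 = 81/14, M_2 = -78/7, M_3 = 123/14, M_4 = 0.
On [0, 1], p(x) = -4 + 1/28·x + 0·x² + 27/28·x³.
With x = 3/4: p(3/4) = -913/256.

-3.5664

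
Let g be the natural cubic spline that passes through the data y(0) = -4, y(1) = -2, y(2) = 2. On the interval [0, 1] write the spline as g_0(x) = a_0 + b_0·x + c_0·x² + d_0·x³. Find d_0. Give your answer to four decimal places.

0.5000

Write M_i for g''(x_i). With h_i = 1, 1 and divided differences Δ_i = 2, 4, the continuity of g' gives the tridiagonal system
  1·M_0 + 4·M_1 + 1·M_2 = 6(Δ_1 - Δ_0) = 12
Natural end conditions: M_0 = M_2 = 0.
Forward elimination and back-substitution give M_0 = 0, M_1 = 3, M_2 = 0.
On [0, 1], with g_0(x) = a_0 + b_0·x + c_0·x² + d_0·x³: c_0 = M_0/2 = 0, d_0 = (M_1 - M_0)/(6h_0) = 1/2, b_0 = Δ_0 - h_0(2M_0 + M_1)/6 = 3/2.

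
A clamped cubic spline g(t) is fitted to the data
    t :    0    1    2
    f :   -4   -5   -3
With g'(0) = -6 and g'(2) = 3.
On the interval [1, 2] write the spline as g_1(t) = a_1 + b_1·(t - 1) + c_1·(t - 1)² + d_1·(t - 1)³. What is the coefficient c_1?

Put M_i = g'' at the i-th knot. Here h = (1, 1) and Δ = (-1, 2), so the interior equations h_(i-1)·M_(i-1) + 2(h_(i-1)+h_i)·M_i + h_i·M_(i+1) = 6(Δ_i − Δ_(i-1)) read
  1·M_0 + 4·M_1 + 1·M_2 = 6(Δ_1 - Δ_0) = 18
Clamped end conditions give two more equations: 2h_0·M_0 + h_0·M_1 = 6(Δ_0 - g'(0)) = 30 and h_1·M_1 + 2h_1·M_2 = 6(g'(2) - Δ_1) = 6.
Hence M_0 = 15, M_1 = 0, M_2 = 3.
On [1, 2], with g_1(t) = a_1 + b_1·(t - 1) + c_1·(t - 1)² + d_1·(t - 1)³: c_1 = M_1/2 = 0, d_1 = (M_2 - M_1)/(6h_1) = 1/2, b_1 = Δ_1 - h_1(2M_1 + M_2)/6 = 3/2.

0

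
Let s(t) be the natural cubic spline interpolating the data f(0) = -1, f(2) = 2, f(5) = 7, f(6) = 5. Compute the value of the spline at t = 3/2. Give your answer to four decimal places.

Let σ_i = s''(x_i). Step sizes h_i = 2, 3, 1; slopes of the chords Δ_i = (y_(i+1) - y_i)/h_i = 3/2, 5/3, -2.
  2·σ_0 + 10·σ_1 + 3·σ_2 = 6(Δ_1 - Δ_0) = 1
  3·σ_1 + 8·σ_2 + 1·σ_3 = 6(Δ_2 - Δ_1) = -22
Natural end conditions: σ_0 = σ_3 = 0.
Forward elimination and back-substitution give σ_0 = 0, σ_1 = 74/71, σ_2 = -223/71, σ_3 = 0.
On [0, 2], s(t) = -1 + 491/426·t + 0·t² + 37/426·t³.
With t = 3/2: s(3/2) = 1161/1136.

1.0220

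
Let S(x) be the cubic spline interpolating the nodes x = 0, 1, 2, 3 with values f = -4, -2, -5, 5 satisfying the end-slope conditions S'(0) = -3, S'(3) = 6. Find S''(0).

26

With M_i denoting the second derivative at x_i, h_i = 1, 1, 1, and Δ_i = (y_(i+1) − y_i)/h_i = 2, -3, 10:
  1·M_0 + 4·M_1 + 1·M_2 = 6(Δ_1 - Δ_0) = -30
  1·M_1 + 4·M_2 + 1·M_3 = 6(Δ_2 - Δ_1) = 78
Clamped end conditions give two more equations: 2h_0·M_0 + h_0·M_1 = 6(Δ_0 - S'(0)) = 30 and h_2·M_2 + 2h_2·M_3 = 6(S'(3) - Δ_2) = -24.
Forward elimination and back-substitution give M_0 = 26, M_1 = -22, M_2 = 32, M_3 = -28.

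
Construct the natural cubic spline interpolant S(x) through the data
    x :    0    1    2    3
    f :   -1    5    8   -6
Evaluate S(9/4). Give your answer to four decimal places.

With σ_i denoting the second derivative at x_i, h_i = 1, 1, 1, and Δ_i = (y_(i+1) − y_i)/h_i = 6, 3, -14:
  1·σ_0 + 4·σ_1 + 1·σ_2 = 6(Δ_1 - Δ_0) = -18
  1·σ_1 + 4·σ_2 + 1·σ_3 = 6(Δ_2 - Δ_1) = -102
Natural end conditions: σ_0 = σ_3 = 0.
Hence σ_0 = 0, σ_1 = 2, σ_2 = -26, σ_3 = 0.
On [2, 3], S(x) = 8 - 16/3·(x - 2) - 13·(x - 2)² + 13/3·(x - 2)³.
With (x - 2) = 1/4: S(9/4) = 379/64.

5.9219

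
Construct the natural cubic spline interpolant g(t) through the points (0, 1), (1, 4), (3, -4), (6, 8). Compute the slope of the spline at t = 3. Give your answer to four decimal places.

Let M_i = g''(x_i). Step sizes h_i = 1, 2, 3; slopes of the chords Δ_i = (y_(i+1) - y_i)/h_i = 3, -4, 4.
  1·M_0 + 6·M_1 + 2·M_2 = 6(Δ_1 - Δ_0) = -42
  2·M_1 + 10·M_2 + 3·M_3 = 6(Δ_2 - Δ_1) = 48
Natural end conditions: M_0 = M_3 = 0.
Hence M_0 = 0, M_1 = -129/14, M_2 = 93/14, M_3 = 0.
On [3, 6], g'(t) = b_2 + 2c_2·(t - 3) + 3d_2·(t - 3)² with b_2 = Δ_2 - h_2(2M_2 + M_3)/6 = -37/14, c_2 = M_2/2 = 93/28, d_2 = (M_3 - M_2)/(6h_2) = -31/84. So g'(3) = -37/14.

-2.6429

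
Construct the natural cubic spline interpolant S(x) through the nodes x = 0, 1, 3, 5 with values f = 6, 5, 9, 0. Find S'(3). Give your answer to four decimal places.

-0.4091

Write m_i for S''(x_i). With h_i = 1, 2, 2 and divided differences Δ_i = -1, 2, -9/2, the continuity of S' gives the tridiagonal system
  1·m_0 + 6·m_1 + 2·m_2 = 6(Δ_1 - Δ_0) = 18
  2·m_1 + 8·m_2 + 2·m_3 = 6(Δ_2 - Δ_1) = -39
Natural end conditions: m_0 = m_3 = 0.
Solving: m_0 = 0, m_1 = 111/22, m_2 = -135/22, m_3 = 0.
On [3, 5], S'(x) = b_2 + 2c_2·(x - 3) + 3d_2·(x - 3)² with b_2 = Δ_2 - h_2(2m_2 + m_3)/6 = -9/22, c_2 = m_2/2 = -135/44, d_2 = (m_3 - m_2)/(6h_2) = 45/88. So S'(3) = -9/22.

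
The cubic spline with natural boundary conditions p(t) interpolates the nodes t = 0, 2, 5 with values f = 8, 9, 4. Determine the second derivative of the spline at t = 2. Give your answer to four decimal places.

Let m_i = p''(x_i). Step sizes h_i = 2, 3; slopes of the chords Δ_i = (y_(i+1) - y_i)/h_i = 1/2, -5/3.
  2·m_0 + 10·m_1 + 3·m_2 = 6(Δ_1 - Δ_0) = -13
Natural end conditions: m_0 = m_2 = 0.
Solving the tridiagonal system: m_0 = 0, m_1 = -13/10, m_2 = 0.

-1.3000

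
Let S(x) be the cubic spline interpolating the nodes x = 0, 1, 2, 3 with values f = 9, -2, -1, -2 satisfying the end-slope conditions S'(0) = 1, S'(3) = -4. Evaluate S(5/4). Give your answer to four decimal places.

-3.1906

Put M_i = S'' at the i-th knot. Here h = (1, 1, 1) and Δ = (-11, 1, -1), so the interior equations h_(i-1)·M_(i-1) + 2(h_(i-1)+h_i)·M_i + h_i·M_(i+1) = 6(Δ_i − Δ_(i-1)) read
  1·M_0 + 4·M_1 + 1·M_2 = 6(Δ_1 - Δ_0) = 72
  1·M_1 + 4·M_2 + 1·M_3 = 6(Δ_2 - Δ_1) = -12
Clamped end conditions give two more equations: 2h_0·M_0 + h_0·M_1 = 6(Δ_0 - S'(0)) = -72 and h_2·M_2 + 2h_2·M_3 = 6(S'(3) - Δ_2) = -18.
Solving the tridiagonal system: M_0 = -794/15, M_1 = 508/15, M_2 = -158/15, M_3 = -56/15.
On [1, 2], S(x) = -2 - 128/15·(x - 1) + 254/15·(x - 1)² - 37/5·(x - 1)³.
With (x - 1) = 1/4: S(5/4) = -1021/320.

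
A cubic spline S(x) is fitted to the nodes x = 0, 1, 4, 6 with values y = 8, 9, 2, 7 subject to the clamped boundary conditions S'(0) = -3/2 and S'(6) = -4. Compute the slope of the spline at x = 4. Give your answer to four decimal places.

1.9359

Write M_i for S''(x_i). With h_i = 1, 3, 2 and divided differences Δ_i = 1, -7/3, 5/2, the continuity of S' gives the tridiagonal system
  1·M_0 + 8·M_1 + 3·M_2 = 6(Δ_1 - Δ_0) = -20
  3·M_1 + 10·M_2 + 2·M_3 = 6(Δ_2 - Δ_1) = 29
Clamped end conditions give two more equations: 2h_0·M_0 + h_0·M_1 = 6(Δ_0 - S'(0)) = 15 and h_2·M_2 + 2h_2·M_3 = 6(S'(6) - Δ_2) = -39.
Solving: M_0 = 847/78, M_1 = -262/39, M_2 = 595/78, M_3 = -529/39.
On [4, 6], S'(x) = b_2 + 2c_2·(x - 4) + 3d_2·(x - 4)² with b_2 = Δ_2 - h_2(2M_2 + M_3)/6 = 151/78, c_2 = M_2/2 = 595/156, d_2 = (M_3 - M_2)/(6h_2) = -551/312. So S'(4) = 151/78.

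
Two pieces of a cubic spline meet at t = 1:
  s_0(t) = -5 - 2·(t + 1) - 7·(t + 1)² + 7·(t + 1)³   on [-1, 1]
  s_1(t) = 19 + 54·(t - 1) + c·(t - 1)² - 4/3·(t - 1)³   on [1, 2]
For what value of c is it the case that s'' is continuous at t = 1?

s_0''(t) = -14 + 42·(t + 1), so s_0''(1) = 70. On the right, s_1''(1) = 2c, so c = 35.

35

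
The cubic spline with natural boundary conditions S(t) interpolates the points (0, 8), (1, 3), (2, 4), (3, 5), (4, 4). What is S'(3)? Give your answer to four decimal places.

-0.1429

With M_i denoting the second derivative at x_i, h_i = 1, 1, 1, 1, and Δ_i = (y_(i+1) − y_i)/h_i = -5, 1, 1, -1:
  1·M_0 + 4·M_1 + 1·M_2 = 6(Δ_1 - Δ_0) = 36
  1·M_1 + 4·M_2 + 1·M_3 = 6(Δ_2 - Δ_1) = 0
  1·M_2 + 4·M_3 + 1·M_4 = 6(Δ_3 - Δ_2) = -12
Natural end conditions: M_0 = M_4 = 0.
Hence M_0 = 0, M_1 = 66/7, M_2 = -12/7, M_3 = -18/7, M_4 = 0.
On [3, 4], S'(t) = b_3 + 2c_3·(t - 3) + 3d_3·(t - 3)² with b_3 = Δ_3 - h_3(2M_3 + M_4)/6 = -1/7, c_3 = M_3/2 = -9/7, d_3 = (M_4 - M_3)/(6h_3) = 3/7. So S'(3) = -1/7.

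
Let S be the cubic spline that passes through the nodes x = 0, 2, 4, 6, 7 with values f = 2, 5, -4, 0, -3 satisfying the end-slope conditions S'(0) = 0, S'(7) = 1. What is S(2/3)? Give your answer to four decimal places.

3.0810

Write σ_i for S''(x_i). With h_i = 2, 2, 2, 1 and divided differences Δ_i = 3/2, -9/2, 2, -3, the continuity of S' gives the tridiagonal system
  2·σ_0 + 8·σ_1 + 2·σ_2 = 6(Δ_1 - Δ_0) = -36
  2·σ_1 + 8·σ_2 + 2·σ_3 = 6(Δ_2 - Δ_1) = 39
  2·σ_2 + 6·σ_3 + 1·σ_4 = 6(Δ_3 - Δ_2) = -30
Clamped end conditions give two more equations: 2h_0·σ_0 + h_0·σ_1 = 6(Δ_0 - S'(0)) = 9 and h_3·σ_3 + 2h_3·σ_4 = 6(S'(7) - Δ_3) = 24.
Solving the tridiagonal system: σ_0 = 563/86, σ_1 = -739/86, σ_2 = 845/86, σ_3 = -482/43, σ_4 = 757/43.
On [0, 2], S(x) = 2 + 0·x + 563/172·x² - 217/172·x³.
With x = 2/3: S(2/3) = 3577/1161.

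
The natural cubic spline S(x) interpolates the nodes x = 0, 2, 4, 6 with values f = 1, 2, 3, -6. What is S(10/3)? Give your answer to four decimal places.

Write M_i for S''(x_i). With h_i = 2, 2, 2 and divided differences Δ_i = 1/2, 1/2, -9/2, the continuity of S' gives the tridiagonal system
  2·M_0 + 8·M_1 + 2·M_2 = 6(Δ_1 - Δ_0) = 0
  2·M_1 + 8·M_2 + 2·M_3 = 6(Δ_2 - Δ_1) = -30
Natural end conditions: M_0 = M_3 = 0.
Solving: M_0 = 0, M_1 = 1, M_2 = -4, M_3 = 0.
On [2, 4], S(x) = 2 + 7/6·(x - 2) + 1/2·(x - 2)² - 5/12·(x - 2)³.
With (x - 2) = 4/3: S(10/3) = 280/81.

3.4568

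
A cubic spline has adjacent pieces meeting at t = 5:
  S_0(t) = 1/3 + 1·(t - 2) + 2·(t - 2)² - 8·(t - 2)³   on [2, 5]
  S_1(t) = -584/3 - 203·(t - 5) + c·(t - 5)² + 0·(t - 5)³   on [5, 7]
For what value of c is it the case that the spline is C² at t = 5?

-70

S_0''(t) = 4 - 48·(t - 2), so S_0''(5) = -140. On the right, S_1''(5) = 2c, so c = -70.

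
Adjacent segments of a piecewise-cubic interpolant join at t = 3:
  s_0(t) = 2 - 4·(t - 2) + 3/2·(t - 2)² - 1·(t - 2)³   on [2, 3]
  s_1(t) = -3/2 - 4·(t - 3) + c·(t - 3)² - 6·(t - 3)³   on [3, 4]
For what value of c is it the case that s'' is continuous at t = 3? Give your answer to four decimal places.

-1.5000

s_0''(t) = 3 - 6·(t - 2), so s_0''(3) = -3. On the right, s_1''(3) = 2c, so c = -3/2.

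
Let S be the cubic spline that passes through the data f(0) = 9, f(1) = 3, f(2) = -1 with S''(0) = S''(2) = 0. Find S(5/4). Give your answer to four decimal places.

With M_i denoting the second derivative at x_i, h_i = 1, 1, and Δ_i = (y_(i+1) − y_i)/h_i = -6, -4:
  1·M_0 + 4·M_1 + 1·M_2 = 6(Δ_1 - Δ_0) = 12
Natural end conditions: M_0 = M_2 = 0.
Hence M_0 = 0, M_1 = 3, M_2 = 0.
On [1, 2], S(t) = 3 - 5·(t - 1) + 3/2·(t - 1)² - 1/2·(t - 1)³.
With (t - 1) = 1/4: S(5/4) = 235/128.

1.8359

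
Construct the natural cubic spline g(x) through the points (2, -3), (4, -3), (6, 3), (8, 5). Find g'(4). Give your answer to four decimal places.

Let M_i = g''(x_i). Step sizes h_i = 2, 2, 2; slopes of the chords Δ_i = (y_(i+1) - y_i)/h_i = 0, 3, 1.
  2·M_0 + 8·M_1 + 2·M_2 = 6(Δ_1 - Δ_0) = 18
  2·M_1 + 8·M_2 + 2·M_3 = 6(Δ_2 - Δ_1) = -12
Natural end conditions: M_0 = M_3 = 0.
Forward elimination and back-substitution give M_0 = 0, M_1 = 14/5, M_2 = -11/5, M_3 = 0.
On [4, 6], g'(x) = b_1 + 2c_1·(x - 4) + 3d_1·(x - 4)² with b_1 = Δ_1 - h_1(2M_1 + M_2)/6 = 28/15, c_1 = M_1/2 = 7/5, d_1 = (M_2 - M_1)/(6h_1) = -5/12. So g'(4) = 28/15.

1.8667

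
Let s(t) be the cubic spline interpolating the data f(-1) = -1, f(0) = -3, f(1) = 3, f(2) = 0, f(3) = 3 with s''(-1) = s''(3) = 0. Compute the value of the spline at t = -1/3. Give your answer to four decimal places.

Write M_i for s''(x_i). With h_i = 1, 1, 1, 1 and divided differences Δ_i = -2, 6, -3, 3, the continuity of s' gives the tridiagonal system
  1·M_0 + 4·M_1 + 1·M_2 = 6(Δ_1 - Δ_0) = 48
  1·M_1 + 4·M_2 + 1·M_3 = 6(Δ_2 - Δ_1) = -54
  1·M_2 + 4·M_3 + 1·M_4 = 6(Δ_3 - Δ_2) = 36
Natural end conditions: M_0 = M_4 = 0.
Forward elimination and back-substitution give M_0 = 0, M_1 = 243/14, M_2 = -150/7, M_3 = 201/14, M_4 = 0.
On [-1, 0], s(t) = -1 - 137/28·(t + 1) + 0·(t + 1)² + 81/28·(t + 1)³.
With (t + 1) = 2/3: s(-1/3) = -143/42.

-3.4048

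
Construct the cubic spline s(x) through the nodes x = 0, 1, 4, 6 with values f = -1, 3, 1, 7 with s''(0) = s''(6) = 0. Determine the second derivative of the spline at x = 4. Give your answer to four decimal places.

3.6620

Let M_i = s''(x_i). Step sizes h_i = 1, 3, 2; slopes of the chords Δ_i = (y_(i+1) - y_i)/h_i = 4, -2/3, 3.
  1·M_0 + 8·M_1 + 3·M_2 = 6(Δ_1 - Δ_0) = -28
  3·M_1 + 10·M_2 + 2·M_3 = 6(Δ_2 - Δ_1) = 22
Natural end conditions: M_0 = M_3 = 0.
Solving the tridiagonal system: M_0 = 0, M_1 = -346/71, M_2 = 260/71, M_3 = 0.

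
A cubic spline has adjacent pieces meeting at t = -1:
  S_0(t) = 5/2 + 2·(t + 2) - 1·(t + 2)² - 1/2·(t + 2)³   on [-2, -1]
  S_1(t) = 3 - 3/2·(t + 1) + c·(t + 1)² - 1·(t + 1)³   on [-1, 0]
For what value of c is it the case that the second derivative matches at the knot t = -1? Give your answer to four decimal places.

S_0''(t) = -2 - 3·(t + 2), so S_0''(-1) = -5. On the right, S_1''(-1) = 2c, so c = -5/2.

-2.5000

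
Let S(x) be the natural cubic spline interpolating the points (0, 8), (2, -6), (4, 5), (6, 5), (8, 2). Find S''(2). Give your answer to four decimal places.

Write σ_i for S''(x_i). With h_i = 2, 2, 2, 2 and divided differences Δ_i = -7, 11/2, 0, -3/2, the continuity of S' gives the tridiagonal system
  2·σ_0 + 8·σ_1 + 2·σ_2 = 6(Δ_1 - Δ_0) = 75
  2·σ_1 + 8·σ_2 + 2·σ_3 = 6(Δ_2 - Δ_1) = -33
  2·σ_2 + 8·σ_3 + 2·σ_4 = 6(Δ_3 - Δ_2) = -9
Natural end conditions: σ_0 = σ_4 = 0.
Solving the tridiagonal system: σ_0 = 0, σ_1 = 78/7, σ_2 = -99/14, σ_3 = 9/14, σ_4 = 0.

11.1429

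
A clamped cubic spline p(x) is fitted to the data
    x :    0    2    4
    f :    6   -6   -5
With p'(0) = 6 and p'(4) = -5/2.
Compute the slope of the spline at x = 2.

Write M_i for p''(x_i). With h_i = 2, 2 and divided differences Δ_i = -6, 1/2, the continuity of p' gives the tridiagonal system
  2·M_0 + 8·M_1 + 2·M_2 = 6(Δ_1 - Δ_0) = 39
Clamped end conditions give two more equations: 2h_0·M_0 + h_0·M_1 = 6(Δ_0 - p'(0)) = -72 and h_1·M_1 + 2h_1·M_2 = 6(p'(4) - Δ_1) = -18.
Solving: M_0 = -25, M_1 = 14, M_2 = -23/2.
On [2, 4], p'(x) = b_1 + 2c_1·(x - 2) + 3d_1·(x - 2)² with b_1 = Δ_1 - h_1(2M_1 + M_2)/6 = -5, c_1 = M_1/2 = 7, d_1 = (M_2 - M_1)/(6h_1) = -17/8. So p'(2) = -5.

-5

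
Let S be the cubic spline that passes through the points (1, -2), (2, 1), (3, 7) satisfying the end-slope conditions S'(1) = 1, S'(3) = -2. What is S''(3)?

-30

Write σ_i for S''(x_i). With h_i = 1, 1 and divided differences Δ_i = 3, 6, the continuity of S' gives the tridiagonal system
  1·σ_0 + 4·σ_1 + 1·σ_2 = 6(Δ_1 - Δ_0) = 18
Clamped end conditions give two more equations: 2h_0·σ_0 + h_0·σ_1 = 6(Δ_0 - S'(1)) = 12 and h_1·σ_1 + 2h_1·σ_2 = 6(S'(3) - Δ_1) = -48.
Forward elimination and back-substitution give σ_0 = 0, σ_1 = 12, σ_2 = -30.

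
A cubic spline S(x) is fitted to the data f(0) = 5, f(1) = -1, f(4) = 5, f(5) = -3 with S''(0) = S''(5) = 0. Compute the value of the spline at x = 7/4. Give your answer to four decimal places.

-0.5585

Put M_i = S'' at the i-th knot. Here h = (1, 3, 1) and Δ = (-6, 2, -8), so the interior equations h_(i-1)·M_(i-1) + 2(h_(i-1)+h_i)·M_i + h_i·M_(i+1) = 6(Δ_i − Δ_(i-1)) read
  1·M_0 + 8·M_1 + 3·M_2 = 6(Δ_1 - Δ_0) = 48
  3·M_1 + 8·M_2 + 1·M_3 = 6(Δ_2 - Δ_1) = -60
Natural end conditions: M_0 = M_3 = 0.
Solving the tridiagonal system: M_0 = 0, M_1 = 564/55, M_2 = -624/55, M_3 = 0.
On [1, 4], S(x) = -1 - 142/55·(x - 1) + 282/55·(x - 1)² - 6/5·(x - 1)³.
With (x - 1) = 3/4: S(7/4) = -983/1760.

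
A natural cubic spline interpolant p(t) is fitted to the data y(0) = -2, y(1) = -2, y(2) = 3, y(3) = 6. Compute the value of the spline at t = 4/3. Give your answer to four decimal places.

-0.6198

Let m_i = p''(x_i). Step sizes h_i = 1, 1, 1; slopes of the chords Δ_i = (y_(i+1) - y_i)/h_i = 0, 5, 3.
  1·m_0 + 4·m_1 + 1·m_2 = 6(Δ_1 - Δ_0) = 30
  1·m_1 + 4·m_2 + 1·m_3 = 6(Δ_2 - Δ_1) = -12
Natural end conditions: m_0 = m_3 = 0.
Hence m_0 = 0, m_1 = 44/5, m_2 = -26/5, m_3 = 0.
On [1, 2], p(t) = -2 + 44/15·(t - 1) + 22/5·(t - 1)² - 7/3·(t - 1)³.
With (t - 1) = 1/3: p(4/3) = -251/405.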